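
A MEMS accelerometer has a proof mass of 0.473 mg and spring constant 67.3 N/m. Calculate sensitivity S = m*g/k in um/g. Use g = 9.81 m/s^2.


Step 1: Convert mass: m = 0.473 mg = 4.73e-07 kg
Step 2: S = m * g / k = 4.73e-07 * 9.81 / 67.3
Step 3: S = 6.89e-08 m/g
Step 4: Convert to um/g: S = 0.069 um/g


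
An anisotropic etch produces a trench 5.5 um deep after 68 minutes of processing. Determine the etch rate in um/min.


Step 1: Etch rate = depth / time
Step 2: rate = 5.5 / 68
rate = 0.081 um/min


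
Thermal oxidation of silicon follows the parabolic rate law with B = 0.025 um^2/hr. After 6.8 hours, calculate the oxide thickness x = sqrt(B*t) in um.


Step 1: Compute B*t = 0.025 * 6.8 = 0.17
Step 2: x = sqrt(0.17)
x = 0.412 um


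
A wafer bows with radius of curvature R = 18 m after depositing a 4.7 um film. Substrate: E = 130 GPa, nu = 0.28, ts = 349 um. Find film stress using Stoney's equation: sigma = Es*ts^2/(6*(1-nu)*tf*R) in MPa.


Step 1: Compute numerator: Es * ts^2 = 130 * 349^2 = 15834130 (GPa*um^2)
Step 2: Compute denominator (R in um): 6*(1-nu)*tf*R = 6*0.72*4.7*18e6 = 365472000.0 (um^2)
Step 3: sigma (GPa) = 15834130 / 365472000.0 = 4.3325e-02 GPa
Step 4: Convert to MPa (x1000): sigma = 43.3 MPa


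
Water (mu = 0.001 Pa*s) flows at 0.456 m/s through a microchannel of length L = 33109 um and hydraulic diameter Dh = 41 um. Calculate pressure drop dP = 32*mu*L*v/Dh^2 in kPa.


Step 1: Convert to SI: L = 33109e-6 m, Dh = 41e-6 m
Step 2: dP = 32 * 0.001 * 33109e-6 * 0.456 / (41e-6)^2
Step 3: dP = 287404.24 Pa
Step 4: Convert to kPa: dP = 287.4 kPa


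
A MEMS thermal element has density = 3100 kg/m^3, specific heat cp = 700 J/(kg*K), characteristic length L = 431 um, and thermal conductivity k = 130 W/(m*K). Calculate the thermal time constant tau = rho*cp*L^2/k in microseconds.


Step 1: Convert L to m: L = 431e-6 m
Step 2: L^2 = (431e-6)^2 = 1.85761e-07 m^2
Step 3: tau = 3100 * 700 * 1.85761e-07 / 130 = 3.1007798e-03 s
Step 4: Convert to microseconds (multiply by 1e6).
tau = 3100.78 us


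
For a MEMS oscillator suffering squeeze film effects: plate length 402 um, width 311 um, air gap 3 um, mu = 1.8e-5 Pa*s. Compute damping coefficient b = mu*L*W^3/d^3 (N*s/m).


Step 1: Convert to SI.
L = 402e-6 m, W = 311e-6 m, d = 3e-6 m
Step 2: W^3 = (311e-6)^3 = 3.01e-11 m^3
Step 3: d^3 = (3e-6)^3 = 2.70e-17 m^3
Step 4: b = 1.8e-5 * 402e-6 * 3.01e-11 / 2.70e-17
b = 8.06e-03 N*s/m


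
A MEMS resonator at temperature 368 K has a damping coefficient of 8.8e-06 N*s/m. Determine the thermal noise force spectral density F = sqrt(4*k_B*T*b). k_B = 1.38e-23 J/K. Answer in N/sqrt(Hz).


Step 1: Compute 4 * k_B * T * b
= 4 * 1.38e-23 * 368 * 8.8e-06
= 1.7876e-25 N^2/Hz
Step 2: F_noise = sqrt(1.7876e-25)
F_noise = 4.23e-13 N/sqrt(Hz)


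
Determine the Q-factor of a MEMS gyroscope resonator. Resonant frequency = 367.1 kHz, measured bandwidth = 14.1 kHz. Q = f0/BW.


Step 1: Q = f0 / bandwidth
Step 2: Q = 367.1 / 14.1
Q = 26.0


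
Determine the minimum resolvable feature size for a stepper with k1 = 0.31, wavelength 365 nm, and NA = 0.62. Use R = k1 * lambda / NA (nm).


Step 1: Identify values: k1 = 0.31, lambda = 365 nm, NA = 0.62
Step 2: R = k1 * lambda / NA
R = 0.31 * 365 / 0.62
R = 182.5 nm


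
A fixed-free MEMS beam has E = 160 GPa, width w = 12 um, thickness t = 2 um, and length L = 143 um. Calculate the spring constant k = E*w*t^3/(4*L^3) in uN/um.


Step 1: Convert E to consistent units (1 GPa = 1000 uN/um^2).
E = 160 GPa = 160000 uN/um^2
Step 2: Compute t^3 = 2^3 = 8
Step 3: Compute L^3 = 143^3 = 2924207
Step 4: k = 160000 * 12 * 8 / (4 * 2924207)
k = 1.3132 uN/um


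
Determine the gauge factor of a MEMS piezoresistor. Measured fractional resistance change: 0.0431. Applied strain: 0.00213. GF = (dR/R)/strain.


Step 1: Identify values.
dR/R = 0.0431, strain = 0.00213
Step 2: GF = (dR/R) / strain = 0.0431 / 0.00213
GF = 20.2


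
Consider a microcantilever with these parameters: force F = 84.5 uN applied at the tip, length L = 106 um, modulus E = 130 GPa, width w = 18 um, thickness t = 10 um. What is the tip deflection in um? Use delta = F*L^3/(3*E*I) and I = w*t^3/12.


Step 1: Calculate the second moment of area.
I = w * t^3 / 12 = 18 * 10^3 / 12 = 1500.0 um^4
Step 2: Convert E to consistent units (1 GPa = 1000 uN/um^2).
E = 130 GPa = 130000 uN/um^2
Step 3: Calculate tip deflection.
delta = F * L^3 / (3 * E * I)
delta = 84.5 * 106^3 / (3 * 130000 * 1500.0)
delta = 0.172 um


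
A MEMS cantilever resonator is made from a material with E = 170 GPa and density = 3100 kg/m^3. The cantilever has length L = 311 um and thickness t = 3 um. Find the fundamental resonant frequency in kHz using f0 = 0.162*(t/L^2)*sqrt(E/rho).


Step 1: Convert units to SI.
t_SI = 3e-6 m, L_SI = 311e-6 m
Step 2: Calculate sqrt(E/rho).
sqrt(170e9 / 3100) = 7405.32 m/s
Step 3: Compute f0.
f0 = 0.162 * 3e-6 / (311e-6)^2 * 7405.32 = 37210.0 Hz = 37.21 kHz


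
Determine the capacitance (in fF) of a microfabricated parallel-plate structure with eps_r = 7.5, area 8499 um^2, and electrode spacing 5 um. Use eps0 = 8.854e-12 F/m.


Step 1: Convert area to m^2: A = 8499e-12 m^2
Step 2: Convert gap to m: d = 5e-6 m
Step 3: C = eps0 * eps_r * A / d
C = 8.854e-12 * 7.5 * 8499e-12 / 5e-6
Step 4: Convert to fF (multiply by 1e15).
C = 112.88 fF


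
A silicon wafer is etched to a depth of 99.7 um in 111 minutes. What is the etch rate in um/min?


Step 1: Etch rate = depth / time
Step 2: rate = 99.7 / 111
rate = 0.898 um/min


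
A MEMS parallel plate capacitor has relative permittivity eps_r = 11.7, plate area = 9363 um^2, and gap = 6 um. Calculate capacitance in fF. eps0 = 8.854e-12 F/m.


Step 1: Convert area to m^2: A = 9363e-12 m^2
Step 2: Convert gap to m: d = 6e-6 m
Step 3: C = eps0 * eps_r * A / d
C = 8.854e-12 * 11.7 * 9363e-12 / 6e-6
Step 4: Convert to fF (multiply by 1e15).
C = 161.66 fF


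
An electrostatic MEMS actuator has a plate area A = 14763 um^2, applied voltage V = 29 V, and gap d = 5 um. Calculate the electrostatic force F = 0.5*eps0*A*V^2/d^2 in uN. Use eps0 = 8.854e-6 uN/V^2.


Step 1: Identify parameters.
eps0 = 8.854e-6 uN/V^2, A = 14763 um^2, V = 29 V, d = 5 um
Step 2: Compute V^2 = 29^2 = 841
Step 3: Compute d^2 = 5^2 = 25
Step 4: F = 0.5 * 8.854e-6 * 14763 * 841 / 25
F = 2.199 uN


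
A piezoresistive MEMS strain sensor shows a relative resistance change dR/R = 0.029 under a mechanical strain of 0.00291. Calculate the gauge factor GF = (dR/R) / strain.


Step 1: Identify values.
dR/R = 0.029, strain = 0.00291
Step 2: GF = (dR/R) / strain = 0.029 / 0.00291
GF = 10.0


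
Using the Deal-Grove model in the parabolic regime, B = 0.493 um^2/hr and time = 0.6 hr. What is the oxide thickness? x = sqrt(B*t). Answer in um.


Step 1: Compute B*t = 0.493 * 0.6 = 0.2958
Step 2: x = sqrt(0.2958)
x = 0.544 um


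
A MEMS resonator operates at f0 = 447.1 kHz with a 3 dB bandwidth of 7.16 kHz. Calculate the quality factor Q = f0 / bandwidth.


Step 1: Q = f0 / bandwidth
Step 2: Q = 447.1 / 7.16
Q = 62.4


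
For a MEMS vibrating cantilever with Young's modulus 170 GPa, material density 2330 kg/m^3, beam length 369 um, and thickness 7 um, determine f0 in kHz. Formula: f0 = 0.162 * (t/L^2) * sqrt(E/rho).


Step 1: Convert units to SI.
t_SI = 7e-6 m, L_SI = 369e-6 m
Step 2: Calculate sqrt(E/rho).
sqrt(170e9 / 2330) = 8541.74 m/s
Step 3: Compute f0.
f0 = 0.162 * 7e-6 / (369e-6)^2 * 8541.74 = 71138.8 Hz = 71.14 kHz


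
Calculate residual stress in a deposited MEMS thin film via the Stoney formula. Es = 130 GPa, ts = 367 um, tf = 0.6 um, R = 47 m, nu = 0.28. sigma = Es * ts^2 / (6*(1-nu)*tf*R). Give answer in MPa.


Step 1: Compute numerator: Es * ts^2 = 130 * 367^2 = 17509570 (GPa*um^2)
Step 2: Compute denominator (R in um): 6*(1-nu)*tf*R = 6*0.72*0.6*47e6 = 121824000.0 (um^2)
Step 3: sigma (GPa) = 17509570 / 121824000.0 = 1.43728e-01 GPa
Step 4: Convert to MPa (x1000): sigma = 143.7 MPa


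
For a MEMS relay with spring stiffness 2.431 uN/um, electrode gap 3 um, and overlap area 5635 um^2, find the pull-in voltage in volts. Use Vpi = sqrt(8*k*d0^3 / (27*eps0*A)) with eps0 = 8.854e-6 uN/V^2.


Step 1: Compute numerator: 8 * k * d0^3 = 8 * 2.431 * 3^3 = 525.096
Step 2: Compute denominator: 27 * eps0 * A = 27 * 8.854e-6 * 5635 = 1.347092
Step 3: Vpi = sqrt(525.096 / 1.347092)
Vpi = 19.74 V


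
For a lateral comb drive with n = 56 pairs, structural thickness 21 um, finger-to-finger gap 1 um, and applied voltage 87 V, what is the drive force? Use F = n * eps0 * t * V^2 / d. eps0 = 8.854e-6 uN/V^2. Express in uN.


Step 1: Parameters: n=56, eps0=8.854e-6 uN/V^2, t=21 um, V=87 V, d=1 um
Step 2: V^2 = 7569
Step 3: F = 56 * 8.854e-6 * 21 * 7569 / 1
F = 78.811 uN


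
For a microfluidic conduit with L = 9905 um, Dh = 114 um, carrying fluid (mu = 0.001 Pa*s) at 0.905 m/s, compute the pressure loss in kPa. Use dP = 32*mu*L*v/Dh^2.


Step 1: Convert to SI: L = 9905e-6 m, Dh = 114e-6 m
Step 2: dP = 32 * 0.001 * 9905e-6 * 0.905 / (114e-6)^2
Step 3: dP = 22072.08 Pa
Step 4: Convert to kPa: dP = 22.07 kPa


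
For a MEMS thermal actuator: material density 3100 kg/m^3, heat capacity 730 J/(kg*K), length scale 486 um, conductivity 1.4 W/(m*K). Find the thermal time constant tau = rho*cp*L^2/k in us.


Step 1: Convert L to m: L = 486e-6 m
Step 2: L^2 = (486e-6)^2 = 2.36196e-07 m^2
Step 3: tau = 3100 * 730 * 2.36196e-07 / 1.4 = 3.8179396286e-01 s
Step 4: Convert to microseconds (multiply by 1e6).
tau = 381793.963 us


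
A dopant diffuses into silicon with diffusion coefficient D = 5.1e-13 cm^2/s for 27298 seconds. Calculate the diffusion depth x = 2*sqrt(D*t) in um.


Step 1: Compute D*t = 5.1e-13 * 27298 = 1.392198e-08 cm^2
Step 2: sqrt(D*t) = 1.1799e-04 cm
Step 3: x = 2 * 1.1799e-04 cm = 2.3598e-04 cm
Step 4: Convert to um (1 cm = 1e4 um): x = 2.36 um


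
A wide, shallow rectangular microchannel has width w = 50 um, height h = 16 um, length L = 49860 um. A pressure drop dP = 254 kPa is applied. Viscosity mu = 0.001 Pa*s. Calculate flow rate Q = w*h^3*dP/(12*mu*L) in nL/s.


Step 1: Convert all dimensions to SI (meters).
w = 50e-6 m, h = 16e-6 m, L = 49860e-6 m, dP = 254e3 Pa
Step 2: Q = w * h^3 * dP / (12 * mu * L)
Q = 50e-6 * (16e-6)^3 * 254e3 / (12 * 0.001 * 49860e-6) = 8.69421e-11 m^3/s
Step 3: Convert Q from m^3/s to nL/s (1 m^3 = 1e12 nL, so multiply by 1e12).
Q = 86.942 nL/s


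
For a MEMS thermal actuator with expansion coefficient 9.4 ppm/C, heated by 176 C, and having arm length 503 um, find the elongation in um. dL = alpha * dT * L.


Step 1: Convert CTE: alpha = 9.4 ppm/C = 9.4e-6 /C
Step 2: dL = 9.4e-6 * 176 * 503
dL = 0.8322 um


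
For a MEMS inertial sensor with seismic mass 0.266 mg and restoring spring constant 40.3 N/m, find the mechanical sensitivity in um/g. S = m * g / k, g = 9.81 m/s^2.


Step 1: Convert mass: m = 0.266 mg = 2.66e-07 kg
Step 2: S = m * g / k = 2.66e-07 * 9.81 / 40.3
Step 3: S = 6.48e-08 m/g
Step 4: Convert to um/g: S = 0.065 um/g


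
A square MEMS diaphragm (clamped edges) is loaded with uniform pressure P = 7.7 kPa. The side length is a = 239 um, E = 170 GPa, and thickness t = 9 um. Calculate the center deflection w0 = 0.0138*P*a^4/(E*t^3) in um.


Step 1: Convert pressure to compatible units (E is in GPa, so P in GPa).
P = 7.7 kPa = 7.7e-6 GPa
Step 2: Compute numerator: 0.0138 * P * a^4.
a^4 = 239^4 = 3262808641
numerator = 0.0138 * 7.7e-6 * 3262808641 = 3.467e+02
Step 3: Compute denominator: E * t^3 = 170 * 9^3 = 123930
Step 4: w0 = numerator / denominator = 3.467e+02 / 123930 = 0.0028 um


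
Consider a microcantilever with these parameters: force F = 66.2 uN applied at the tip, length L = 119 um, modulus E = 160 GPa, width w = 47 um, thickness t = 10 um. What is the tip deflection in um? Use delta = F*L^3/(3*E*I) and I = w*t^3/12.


Step 1: Calculate the second moment of area.
I = w * t^3 / 12 = 47 * 10^3 / 12 = 3916.6667 um^4
Step 2: Convert E to consistent units (1 GPa = 1000 uN/um^2).
E = 160 GPa = 160000 uN/um^2
Step 3: Calculate tip deflection.
delta = F * L^3 / (3 * E * I)
delta = 66.2 * 119^3 / (3 * 160000 * 3916.6667)
delta = 0.0593 um


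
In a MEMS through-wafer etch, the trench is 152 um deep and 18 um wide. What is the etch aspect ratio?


Step 1: AR = depth / width
Step 2: AR = 152 / 18
AR = 8.4


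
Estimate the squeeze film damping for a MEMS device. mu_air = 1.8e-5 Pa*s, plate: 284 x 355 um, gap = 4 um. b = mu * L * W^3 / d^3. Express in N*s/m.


Step 1: Convert to SI.
L = 284e-6 m, W = 355e-6 m, d = 4e-6 m
Step 2: W^3 = (355e-6)^3 = 4.47e-11 m^3
Step 3: d^3 = (4e-6)^3 = 6.40e-17 m^3
Step 4: b = 1.8e-5 * 284e-6 * 4.47e-11 / 6.40e-17
b = 3.57e-03 N*s/m


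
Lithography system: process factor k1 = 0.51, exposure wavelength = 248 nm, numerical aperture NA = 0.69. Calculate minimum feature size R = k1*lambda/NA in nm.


Step 1: Identify values: k1 = 0.51, lambda = 248 nm, NA = 0.69
Step 2: R = k1 * lambda / NA
R = 0.51 * 248 / 0.69
R = 183.3 nm


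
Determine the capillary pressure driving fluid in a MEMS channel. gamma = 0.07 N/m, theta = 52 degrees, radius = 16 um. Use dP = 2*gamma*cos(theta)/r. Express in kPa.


Step 1: cos(52 deg) = 0.6157
Step 2: Convert r to m: r = 16e-6 m
Step 3: dP = 2 * 0.07 * 0.6157 / 16e-6 = 5387.4 Pa
Step 4: Convert Pa to kPa (divide by 1000).
dP = 5.39 kPa


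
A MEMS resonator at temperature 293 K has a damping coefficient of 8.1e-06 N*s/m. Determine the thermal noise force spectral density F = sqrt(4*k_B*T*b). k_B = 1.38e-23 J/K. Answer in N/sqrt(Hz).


Step 1: Compute 4 * k_B * T * b
= 4 * 1.38e-23 * 293 * 8.1e-06
= 1.3101e-25 N^2/Hz
Step 2: F_noise = sqrt(1.3101e-25)
F_noise = 3.62e-13 N/sqrt(Hz)


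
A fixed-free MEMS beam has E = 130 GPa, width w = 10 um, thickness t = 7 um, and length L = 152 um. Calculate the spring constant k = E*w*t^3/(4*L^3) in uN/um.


Step 1: Convert E to consistent units (1 GPa = 1000 uN/um^2).
E = 130 GPa = 130000 uN/um^2
Step 2: Compute t^3 = 7^3 = 343
Step 3: Compute L^3 = 152^3 = 3511808
Step 4: k = 130000 * 10 * 343 / (4 * 3511808)
k = 31.7429 uN/um


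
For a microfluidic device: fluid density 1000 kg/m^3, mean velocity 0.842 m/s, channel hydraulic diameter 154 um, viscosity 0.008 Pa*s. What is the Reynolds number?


Step 1: Convert Dh to meters: Dh = 154e-6 m
Step 2: Re = rho * v * Dh / mu
Re = 1000 * 0.842 * 154e-6 / 0.008
Re = 16.209


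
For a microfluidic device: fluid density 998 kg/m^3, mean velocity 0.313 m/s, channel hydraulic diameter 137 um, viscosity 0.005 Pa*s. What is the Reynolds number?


Step 1: Convert Dh to meters: Dh = 137e-6 m
Step 2: Re = rho * v * Dh / mu
Re = 998 * 0.313 * 137e-6 / 0.005
Re = 8.559


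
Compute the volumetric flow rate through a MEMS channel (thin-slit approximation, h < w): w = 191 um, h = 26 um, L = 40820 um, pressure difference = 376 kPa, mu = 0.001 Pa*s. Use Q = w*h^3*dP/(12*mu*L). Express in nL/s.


Step 1: Convert all dimensions to SI (meters).
w = 191e-6 m, h = 26e-6 m, L = 40820e-6 m, dP = 376e3 Pa
Step 2: Q = w * h^3 * dP / (12 * mu * L)
Q = 191e-6 * (26e-6)^3 * 376e3 / (12 * 0.001 * 40820e-6) = 2.57683737e-09 m^3/s
Step 3: Convert Q from m^3/s to nL/s (1 m^3 = 1e12 nL, so multiply by 1e12).
Q = 2576.837 nL/s


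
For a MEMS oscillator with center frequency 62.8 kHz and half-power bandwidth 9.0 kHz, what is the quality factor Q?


Step 1: Q = f0 / bandwidth
Step 2: Q = 62.8 / 9.0
Q = 7.0


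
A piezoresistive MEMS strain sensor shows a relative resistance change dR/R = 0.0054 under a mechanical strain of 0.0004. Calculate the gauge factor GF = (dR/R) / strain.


Step 1: Identify values.
dR/R = 0.0054, strain = 0.0004
Step 2: GF = (dR/R) / strain = 0.0054 / 0.0004
GF = 13.5


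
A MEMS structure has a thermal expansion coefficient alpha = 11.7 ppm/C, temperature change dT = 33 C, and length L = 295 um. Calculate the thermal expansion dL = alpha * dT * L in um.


Step 1: Convert CTE: alpha = 11.7 ppm/C = 11.7e-6 /C
Step 2: dL = 11.7e-6 * 33 * 295
dL = 0.1139 um


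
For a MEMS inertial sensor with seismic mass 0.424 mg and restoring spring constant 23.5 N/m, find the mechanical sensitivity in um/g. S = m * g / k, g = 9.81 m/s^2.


Step 1: Convert mass: m = 0.424 mg = 4.24e-07 kg
Step 2: S = m * g / k = 4.24e-07 * 9.81 / 23.5
Step 3: S = 1.77e-07 m/g
Step 4: Convert to um/g: S = 0.177 um/g


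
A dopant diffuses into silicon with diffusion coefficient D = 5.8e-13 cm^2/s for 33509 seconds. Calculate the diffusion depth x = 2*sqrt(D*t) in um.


Step 1: Compute D*t = 5.8e-13 * 33509 = 1.943522e-08 cm^2
Step 2: sqrt(D*t) = 1.3941e-04 cm
Step 3: x = 2 * 1.3941e-04 cm = 2.7882e-04 cm
Step 4: Convert to um (1 cm = 1e4 um): x = 2.788 um


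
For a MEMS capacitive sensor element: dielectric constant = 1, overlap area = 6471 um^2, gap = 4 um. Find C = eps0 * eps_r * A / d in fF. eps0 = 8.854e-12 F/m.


Step 1: Convert area to m^2: A = 6471e-12 m^2
Step 2: Convert gap to m: d = 4e-6 m
Step 3: C = eps0 * eps_r * A / d
C = 8.854e-12 * 1 * 6471e-12 / 4e-6
Step 4: Convert to fF (multiply by 1e15).
C = 14.32 fF


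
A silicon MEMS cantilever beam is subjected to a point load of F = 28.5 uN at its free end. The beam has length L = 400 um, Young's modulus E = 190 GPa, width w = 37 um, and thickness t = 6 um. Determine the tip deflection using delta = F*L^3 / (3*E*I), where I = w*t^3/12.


Step 1: Calculate the second moment of area.
I = w * t^3 / 12 = 37 * 6^3 / 12 = 666.0 um^4
Step 2: Convert E to consistent units (1 GPa = 1000 uN/um^2).
E = 190 GPa = 190000 uN/um^2
Step 3: Calculate tip deflection.
delta = F * L^3 / (3 * E * I)
delta = 28.5 * 400^3 / (3 * 190000 * 666.0)
delta = 4.8048 um


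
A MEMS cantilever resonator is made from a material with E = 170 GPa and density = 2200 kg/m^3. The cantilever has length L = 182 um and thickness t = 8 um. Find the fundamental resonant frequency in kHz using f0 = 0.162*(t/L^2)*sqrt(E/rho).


Step 1: Convert units to SI.
t_SI = 8e-6 m, L_SI = 182e-6 m
Step 2: Calculate sqrt(E/rho).
sqrt(170e9 / 2200) = 8790.49 m/s
Step 3: Compute f0.
f0 = 0.162 * 8e-6 / (182e-6)^2 * 8790.49 = 343934.2 Hz = 343.93 kHz


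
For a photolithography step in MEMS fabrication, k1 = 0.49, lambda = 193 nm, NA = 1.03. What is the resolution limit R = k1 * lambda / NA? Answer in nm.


Step 1: Identify values: k1 = 0.49, lambda = 193 nm, NA = 1.03
Step 2: R = k1 * lambda / NA
R = 0.49 * 193 / 1.03
R = 91.8 nm


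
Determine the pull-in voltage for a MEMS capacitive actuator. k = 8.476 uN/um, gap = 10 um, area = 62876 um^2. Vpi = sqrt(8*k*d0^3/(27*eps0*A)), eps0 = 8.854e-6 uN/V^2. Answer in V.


Step 1: Compute numerator: 8 * k * d0^3 = 8 * 8.476 * 10^3 = 67808.0
Step 2: Compute denominator: 27 * eps0 * A = 27 * 8.854e-6 * 62876 = 15.031011
Step 3: Vpi = sqrt(67808.0 / 15.031011)
Vpi = 67.17 V


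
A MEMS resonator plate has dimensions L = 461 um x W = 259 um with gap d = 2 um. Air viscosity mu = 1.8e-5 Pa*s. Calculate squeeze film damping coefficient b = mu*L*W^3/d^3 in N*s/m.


Step 1: Convert to SI.
L = 461e-6 m, W = 259e-6 m, d = 2e-6 m
Step 2: W^3 = (259e-6)^3 = 1.74e-11 m^3
Step 3: d^3 = (2e-6)^3 = 8.00e-18 m^3
Step 4: b = 1.8e-5 * 461e-6 * 1.74e-11 / 8.00e-18
b = 1.80e-02 N*s/m


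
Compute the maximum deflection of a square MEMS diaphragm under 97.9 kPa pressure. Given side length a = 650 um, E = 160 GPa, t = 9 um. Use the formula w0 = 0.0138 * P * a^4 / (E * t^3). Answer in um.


Step 1: Convert pressure to compatible units (E is in GPa, so P in GPa).
P = 97.9 kPa = 97.9e-6 GPa
Step 2: Compute numerator: 0.0138 * P * a^4.
a^4 = 650^4 = 178506250000
numerator = 0.0138 * 97.9e-6 * 178506250000 = 2.411655e+05
Step 3: Compute denominator: E * t^3 = 160 * 9^3 = 116640
Step 4: w0 = numerator / denominator = 2.411655e+05 / 116640 = 2.0676 um


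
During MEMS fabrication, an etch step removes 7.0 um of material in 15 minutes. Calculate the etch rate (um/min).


Step 1: Etch rate = depth / time
Step 2: rate = 7.0 / 15
rate = 0.467 um/min


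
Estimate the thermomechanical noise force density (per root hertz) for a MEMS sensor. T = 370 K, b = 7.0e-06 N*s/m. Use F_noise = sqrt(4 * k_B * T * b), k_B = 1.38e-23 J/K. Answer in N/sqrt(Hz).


Step 1: Compute 4 * k_B * T * b
= 4 * 1.38e-23 * 370 * 7.0e-06
= 1.4297e-25 N^2/Hz
Step 2: F_noise = sqrt(1.4297e-25)
F_noise = 3.78e-13 N/sqrt(Hz)


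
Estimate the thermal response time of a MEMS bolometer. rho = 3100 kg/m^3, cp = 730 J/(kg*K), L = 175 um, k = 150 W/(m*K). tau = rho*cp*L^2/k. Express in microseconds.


Step 1: Convert L to m: L = 175e-6 m
Step 2: L^2 = (175e-6)^2 = 3.0625e-08 m^2
Step 3: tau = 3100 * 730 * 3.0625e-08 / 150 = 4.6202917e-04 s
Step 4: Convert to microseconds (multiply by 1e6).
tau = 462.029 us


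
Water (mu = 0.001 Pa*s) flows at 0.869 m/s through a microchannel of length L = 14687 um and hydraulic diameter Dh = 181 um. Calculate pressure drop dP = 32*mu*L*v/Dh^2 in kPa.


Step 1: Convert to SI: L = 14687e-6 m, Dh = 181e-6 m
Step 2: dP = 32 * 0.001 * 14687e-6 * 0.869 / (181e-6)^2
Step 3: dP = 12466.53 Pa
Step 4: Convert to kPa: dP = 12.47 kPa


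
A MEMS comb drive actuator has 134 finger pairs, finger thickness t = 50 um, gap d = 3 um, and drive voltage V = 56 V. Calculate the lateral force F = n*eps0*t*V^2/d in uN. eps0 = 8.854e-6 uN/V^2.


Step 1: Parameters: n=134, eps0=8.854e-6 uN/V^2, t=50 um, V=56 V, d=3 um
Step 2: V^2 = 3136
Step 3: F = 134 * 8.854e-6 * 50 * 3136 / 3
F = 62.011 uN


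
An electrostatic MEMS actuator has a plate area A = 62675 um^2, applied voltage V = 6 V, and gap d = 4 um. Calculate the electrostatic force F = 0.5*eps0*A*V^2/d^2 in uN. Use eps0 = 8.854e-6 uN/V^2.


Step 1: Identify parameters.
eps0 = 8.854e-6 uN/V^2, A = 62675 um^2, V = 6 V, d = 4 um
Step 2: Compute V^2 = 6^2 = 36
Step 3: Compute d^2 = 4^2 = 16
Step 4: F = 0.5 * 8.854e-6 * 62675 * 36 / 16
F = 0.624 uN


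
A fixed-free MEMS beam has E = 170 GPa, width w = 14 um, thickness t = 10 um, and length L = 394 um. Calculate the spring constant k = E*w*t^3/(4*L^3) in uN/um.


Step 1: Convert E to consistent units (1 GPa = 1000 uN/um^2).
E = 170 GPa = 170000 uN/um^2
Step 2: Compute t^3 = 10^3 = 1000
Step 3: Compute L^3 = 394^3 = 61162984
Step 4: k = 170000 * 14 * 1000 / (4 * 61162984)
k = 9.7281 uN/um


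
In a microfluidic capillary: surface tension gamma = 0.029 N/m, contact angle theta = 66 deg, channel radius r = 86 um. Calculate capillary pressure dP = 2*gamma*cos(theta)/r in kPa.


Step 1: cos(66 deg) = 0.4067
Step 2: Convert r to m: r = 86e-6 m
Step 3: dP = 2 * 0.029 * 0.4067 / 86e-6 = 274.3 Pa
Step 4: Convert Pa to kPa (divide by 1000).
dP = 0.27 kPa


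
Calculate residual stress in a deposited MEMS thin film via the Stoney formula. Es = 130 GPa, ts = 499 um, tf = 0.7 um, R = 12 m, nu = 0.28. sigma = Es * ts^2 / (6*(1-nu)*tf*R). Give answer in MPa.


Step 1: Compute numerator: Es * ts^2 = 130 * 499^2 = 32370130 (GPa*um^2)
Step 2: Compute denominator (R in um): 6*(1-nu)*tf*R = 6*0.72*0.7*12e6 = 36288000.0 (um^2)
Step 3: sigma (GPa) = 32370130 / 36288000.0 = 8.92034e-01 GPa
Step 4: Convert to MPa (x1000): sigma = 892.0 MPa


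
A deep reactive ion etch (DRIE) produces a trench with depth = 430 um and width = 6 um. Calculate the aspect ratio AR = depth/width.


Step 1: AR = depth / width
Step 2: AR = 430 / 6
AR = 71.7


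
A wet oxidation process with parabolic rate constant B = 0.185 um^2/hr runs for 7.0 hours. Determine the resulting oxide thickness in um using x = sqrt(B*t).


Step 1: Compute B*t = 0.185 * 7.0 = 1.295
Step 2: x = sqrt(1.295)
x = 1.138 um


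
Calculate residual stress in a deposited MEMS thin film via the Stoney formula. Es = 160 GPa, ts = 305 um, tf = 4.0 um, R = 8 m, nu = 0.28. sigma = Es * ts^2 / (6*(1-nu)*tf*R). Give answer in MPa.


Step 1: Compute numerator: Es * ts^2 = 160 * 305^2 = 14884000 (GPa*um^2)
Step 2: Compute denominator (R in um): 6*(1-nu)*tf*R = 6*0.72*4.0*8e6 = 138240000.0 (um^2)
Step 3: sigma (GPa) = 14884000 / 138240000.0 = 1.07668e-01 GPa
Step 4: Convert to MPa (x1000): sigma = 107.7 MPa


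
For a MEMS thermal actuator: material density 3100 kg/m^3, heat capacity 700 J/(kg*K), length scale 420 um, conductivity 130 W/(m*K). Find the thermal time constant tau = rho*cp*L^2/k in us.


Step 1: Convert L to m: L = 420e-6 m
Step 2: L^2 = (420e-6)^2 = 1.764e-07 m^2
Step 3: tau = 3100 * 700 * 1.764e-07 / 130 = 2.94452308e-03 s
Step 4: Convert to microseconds (multiply by 1e6).
tau = 2944.523 us


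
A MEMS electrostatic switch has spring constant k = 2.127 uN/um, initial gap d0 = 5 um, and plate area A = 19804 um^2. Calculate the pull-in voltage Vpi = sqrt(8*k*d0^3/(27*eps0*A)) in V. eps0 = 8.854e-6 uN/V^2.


Step 1: Compute numerator: 8 * k * d0^3 = 8 * 2.127 * 5^3 = 2127.0
Step 2: Compute denominator: 27 * eps0 * A = 27 * 8.854e-6 * 19804 = 4.734305
Step 3: Vpi = sqrt(2127.0 / 4.734305)
Vpi = 21.2 V


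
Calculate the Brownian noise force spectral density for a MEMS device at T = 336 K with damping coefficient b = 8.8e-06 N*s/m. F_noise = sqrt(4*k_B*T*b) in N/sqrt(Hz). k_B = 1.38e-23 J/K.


Step 1: Compute 4 * k_B * T * b
= 4 * 1.38e-23 * 336 * 8.8e-06
= 1.6322e-25 N^2/Hz
Step 2: F_noise = sqrt(1.6322e-25)
F_noise = 4.04e-13 N/sqrt(Hz)


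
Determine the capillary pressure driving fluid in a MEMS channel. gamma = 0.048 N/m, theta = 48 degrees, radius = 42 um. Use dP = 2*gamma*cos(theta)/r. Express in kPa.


Step 1: cos(48 deg) = 0.6691
Step 2: Convert r to m: r = 42e-6 m
Step 3: dP = 2 * 0.048 * 0.6691 / 42e-6 = 1529.4 Pa
Step 4: Convert Pa to kPa (divide by 1000).
dP = 1.53 kPa


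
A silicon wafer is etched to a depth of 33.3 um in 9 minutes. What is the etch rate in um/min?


Step 1: Etch rate = depth / time
Step 2: rate = 33.3 / 9
rate = 3.7 um/min


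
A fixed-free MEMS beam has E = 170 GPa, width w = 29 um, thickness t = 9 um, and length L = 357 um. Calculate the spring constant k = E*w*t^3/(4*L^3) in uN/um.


Step 1: Convert E to consistent units (1 GPa = 1000 uN/um^2).
E = 170 GPa = 170000 uN/um^2
Step 2: Compute t^3 = 9^3 = 729
Step 3: Compute L^3 = 357^3 = 45499293
Step 4: k = 170000 * 29 * 729 / (4 * 45499293)
k = 19.7474 uN/um


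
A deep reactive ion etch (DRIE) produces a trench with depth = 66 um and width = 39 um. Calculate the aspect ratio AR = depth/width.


Step 1: AR = depth / width
Step 2: AR = 66 / 39
AR = 1.7


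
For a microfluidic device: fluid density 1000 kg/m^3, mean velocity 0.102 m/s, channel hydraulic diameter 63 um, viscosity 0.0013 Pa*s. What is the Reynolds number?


Step 1: Convert Dh to meters: Dh = 63e-6 m
Step 2: Re = rho * v * Dh / mu
Re = 1000 * 0.102 * 63e-6 / 0.0013
Re = 4.943


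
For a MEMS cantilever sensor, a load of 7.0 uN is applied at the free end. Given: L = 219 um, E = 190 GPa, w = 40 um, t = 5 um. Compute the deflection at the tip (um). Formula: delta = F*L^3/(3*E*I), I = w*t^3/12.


Step 1: Calculate the second moment of area.
I = w * t^3 / 12 = 40 * 5^3 / 12 = 416.6667 um^4
Step 2: Convert E to consistent units (1 GPa = 1000 uN/um^2).
E = 190 GPa = 190000 uN/um^2
Step 3: Calculate tip deflection.
delta = F * L^3 / (3 * E * I)
delta = 7.0 * 219^3 / (3 * 190000 * 416.6667)
delta = 0.3096 um


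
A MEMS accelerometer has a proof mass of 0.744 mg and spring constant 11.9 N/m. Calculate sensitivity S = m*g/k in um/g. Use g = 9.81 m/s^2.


Step 1: Convert mass: m = 0.744 mg = 7.44e-07 kg
Step 2: S = m * g / k = 7.44e-07 * 9.81 / 11.9
Step 3: S = 6.13e-07 m/g
Step 4: Convert to um/g: S = 0.613 um/g


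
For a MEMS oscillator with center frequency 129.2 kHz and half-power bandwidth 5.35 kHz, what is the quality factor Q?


Step 1: Q = f0 / bandwidth
Step 2: Q = 129.2 / 5.35
Q = 24.1


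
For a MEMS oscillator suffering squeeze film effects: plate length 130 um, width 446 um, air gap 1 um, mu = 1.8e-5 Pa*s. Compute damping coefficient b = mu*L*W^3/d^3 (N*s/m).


Step 1: Convert to SI.
L = 130e-6 m, W = 446e-6 m, d = 1e-6 m
Step 2: W^3 = (446e-6)^3 = 8.87e-11 m^3
Step 3: d^3 = (1e-6)^3 = 1.00e-18 m^3
Step 4: b = 1.8e-5 * 130e-6 * 8.87e-11 / 1.00e-18
b = 2.08e-01 N*s/m


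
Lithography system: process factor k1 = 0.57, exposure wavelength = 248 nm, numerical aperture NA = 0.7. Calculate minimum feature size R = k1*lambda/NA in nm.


Step 1: Identify values: k1 = 0.57, lambda = 248 nm, NA = 0.7
Step 2: R = k1 * lambda / NA
R = 0.57 * 248 / 0.7
R = 201.9 nm


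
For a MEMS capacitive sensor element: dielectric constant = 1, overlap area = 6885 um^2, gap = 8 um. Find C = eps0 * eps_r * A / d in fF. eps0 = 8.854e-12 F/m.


Step 1: Convert area to m^2: A = 6885e-12 m^2
Step 2: Convert gap to m: d = 8e-6 m
Step 3: C = eps0 * eps_r * A / d
C = 8.854e-12 * 1 * 6885e-12 / 8e-6
Step 4: Convert to fF (multiply by 1e15).
C = 7.62 fF


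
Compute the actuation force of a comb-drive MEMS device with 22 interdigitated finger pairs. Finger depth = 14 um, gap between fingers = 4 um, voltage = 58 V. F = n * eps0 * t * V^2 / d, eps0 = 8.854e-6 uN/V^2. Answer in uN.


Step 1: Parameters: n=22, eps0=8.854e-6 uN/V^2, t=14 um, V=58 V, d=4 um
Step 2: V^2 = 3364
Step 3: F = 22 * 8.854e-6 * 14 * 3364 / 4
F = 2.293 uN


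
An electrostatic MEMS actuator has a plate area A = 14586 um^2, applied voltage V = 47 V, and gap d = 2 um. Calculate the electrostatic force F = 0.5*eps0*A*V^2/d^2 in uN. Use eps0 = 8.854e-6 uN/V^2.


Step 1: Identify parameters.
eps0 = 8.854e-6 uN/V^2, A = 14586 um^2, V = 47 V, d = 2 um
Step 2: Compute V^2 = 47^2 = 2209
Step 3: Compute d^2 = 2^2 = 4
Step 4: F = 0.5 * 8.854e-6 * 14586 * 2209 / 4
F = 35.66 uN


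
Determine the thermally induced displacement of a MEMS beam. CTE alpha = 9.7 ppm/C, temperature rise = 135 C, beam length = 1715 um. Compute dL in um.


Step 1: Convert CTE: alpha = 9.7 ppm/C = 9.7e-6 /C
Step 2: dL = 9.7e-6 * 135 * 1715
dL = 2.2458 um


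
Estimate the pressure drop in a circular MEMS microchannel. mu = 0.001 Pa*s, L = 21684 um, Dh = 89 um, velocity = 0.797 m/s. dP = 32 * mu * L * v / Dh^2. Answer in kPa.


Step 1: Convert to SI: L = 21684e-6 m, Dh = 89e-6 m
Step 2: dP = 32 * 0.001 * 21684e-6 * 0.797 / (89e-6)^2
Step 3: dP = 69818.05 Pa
Step 4: Convert to kPa: dP = 69.82 kPa


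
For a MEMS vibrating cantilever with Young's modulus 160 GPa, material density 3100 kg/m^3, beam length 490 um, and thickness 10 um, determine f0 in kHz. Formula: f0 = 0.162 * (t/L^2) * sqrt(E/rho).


Step 1: Convert units to SI.
t_SI = 10e-6 m, L_SI = 490e-6 m
Step 2: Calculate sqrt(E/rho).
sqrt(160e9 / 3100) = 7184.21 m/s
Step 3: Compute f0.
f0 = 0.162 * 10e-6 / (490e-6)^2 * 7184.21 = 48473.2 Hz = 48.47 kHz


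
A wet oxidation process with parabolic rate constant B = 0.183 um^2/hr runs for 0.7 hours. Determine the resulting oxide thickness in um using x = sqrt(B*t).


Step 1: Compute B*t = 0.183 * 0.7 = 0.1281
Step 2: x = sqrt(0.1281)
x = 0.358 um


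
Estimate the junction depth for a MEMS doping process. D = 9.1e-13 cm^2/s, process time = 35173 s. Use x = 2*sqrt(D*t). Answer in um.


Step 1: Compute D*t = 9.1e-13 * 35173 = 3.200743e-08 cm^2
Step 2: sqrt(D*t) = 1.78906e-04 cm
Step 3: x = 2 * 1.78906e-04 cm = 3.57812e-04 cm
Step 4: Convert to um (1 cm = 1e4 um): x = 3.578 um


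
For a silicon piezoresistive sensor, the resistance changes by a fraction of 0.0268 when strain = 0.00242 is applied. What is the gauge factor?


Step 1: Identify values.
dR/R = 0.0268, strain = 0.00242
Step 2: GF = (dR/R) / strain = 0.0268 / 0.00242
GF = 11.1


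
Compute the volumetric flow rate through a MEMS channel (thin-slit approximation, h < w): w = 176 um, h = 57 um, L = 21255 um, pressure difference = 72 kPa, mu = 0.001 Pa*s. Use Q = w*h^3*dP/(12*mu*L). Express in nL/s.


Step 1: Convert all dimensions to SI (meters).
w = 176e-6 m, h = 57e-6 m, L = 21255e-6 m, dP = 72e3 Pa
Step 2: Q = w * h^3 * dP / (12 * mu * L)
Q = 176e-6 * (57e-6)^3 * 72e3 / (12 * 0.001 * 21255e-6) = 9.20083783e-09 m^3/s
Step 3: Convert Q from m^3/s to nL/s (1 m^3 = 1e12 nL, so multiply by 1e12).
Q = 9200.838 nL/s


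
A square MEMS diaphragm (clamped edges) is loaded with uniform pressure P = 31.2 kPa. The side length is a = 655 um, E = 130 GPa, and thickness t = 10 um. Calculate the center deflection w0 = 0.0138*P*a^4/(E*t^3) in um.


Step 1: Convert pressure to compatible units (E is in GPa, so P in GPa).
P = 31.2 kPa = 31.2e-6 GPa
Step 2: Compute numerator: 0.0138 * P * a^4.
a^4 = 655^4 = 184062450625
numerator = 0.0138 * 31.2e-6 * 184062450625 = 7.92499e+04
Step 3: Compute denominator: E * t^3 = 130 * 10^3 = 130000
Step 4: w0 = numerator / denominator = 7.92499e+04 / 130000 = 0.6096 um


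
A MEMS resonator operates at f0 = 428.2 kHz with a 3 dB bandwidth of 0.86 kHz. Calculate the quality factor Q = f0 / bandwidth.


Step 1: Q = f0 / bandwidth
Step 2: Q = 428.2 / 0.86
Q = 497.9


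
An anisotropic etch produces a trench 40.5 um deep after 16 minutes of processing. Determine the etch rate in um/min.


Step 1: Etch rate = depth / time
Step 2: rate = 40.5 / 16
rate = 2.531 um/min


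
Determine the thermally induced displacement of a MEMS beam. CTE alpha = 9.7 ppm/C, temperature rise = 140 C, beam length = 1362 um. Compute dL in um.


Step 1: Convert CTE: alpha = 9.7 ppm/C = 9.7e-6 /C
Step 2: dL = 9.7e-6 * 140 * 1362
dL = 1.8496 um


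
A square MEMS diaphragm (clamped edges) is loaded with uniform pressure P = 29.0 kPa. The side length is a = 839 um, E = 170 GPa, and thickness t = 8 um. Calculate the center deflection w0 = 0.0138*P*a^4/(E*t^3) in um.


Step 1: Convert pressure to compatible units (E is in GPa, so P in GPa).
P = 29.0 kPa = 29.0e-6 GPa
Step 2: Compute numerator: 0.0138 * P * a^4.
a^4 = 839^4 = 495504774241
numerator = 0.0138 * 29.0e-6 * 495504774241 = 1.98301e+05
Step 3: Compute denominator: E * t^3 = 170 * 8^3 = 87040
Step 4: w0 = numerator / denominator = 1.98301e+05 / 87040 = 2.2783 um


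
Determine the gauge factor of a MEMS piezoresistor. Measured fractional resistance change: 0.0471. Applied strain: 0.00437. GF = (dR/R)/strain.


Step 1: Identify values.
dR/R = 0.0471, strain = 0.00437
Step 2: GF = (dR/R) / strain = 0.0471 / 0.00437
GF = 10.8


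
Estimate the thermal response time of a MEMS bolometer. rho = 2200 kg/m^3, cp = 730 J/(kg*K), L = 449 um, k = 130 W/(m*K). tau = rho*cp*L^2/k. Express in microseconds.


Step 1: Convert L to m: L = 449e-6 m
Step 2: L^2 = (449e-6)^2 = 2.01601e-07 m^2
Step 3: tau = 2200 * 730 * 2.01601e-07 / 130 = 2.49054774e-03 s
Step 4: Convert to microseconds (multiply by 1e6).
tau = 2490.548 us


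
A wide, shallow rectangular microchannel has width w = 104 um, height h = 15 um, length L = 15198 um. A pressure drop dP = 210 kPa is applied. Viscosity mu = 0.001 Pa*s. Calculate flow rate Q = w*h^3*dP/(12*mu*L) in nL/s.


Step 1: Convert all dimensions to SI (meters).
w = 104e-6 m, h = 15e-6 m, L = 15198e-6 m, dP = 210e3 Pa
Step 2: Q = w * h^3 * dP / (12 * mu * L)
Q = 104e-6 * (15e-6)^3 * 210e3 / (12 * 0.001 * 15198e-6) = 4.0416502e-10 m^3/s
Step 3: Convert Q from m^3/s to nL/s (1 m^3 = 1e12 nL, so multiply by 1e12).
Q = 404.165 nL/s


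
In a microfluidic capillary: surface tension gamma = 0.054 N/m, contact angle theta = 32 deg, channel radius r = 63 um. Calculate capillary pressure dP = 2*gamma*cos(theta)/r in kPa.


Step 1: cos(32 deg) = 0.848
Step 2: Convert r to m: r = 63e-6 m
Step 3: dP = 2 * 0.054 * 0.848 / 63e-6 = 1453.7 Pa
Step 4: Convert Pa to kPa (divide by 1000).
dP = 1.45 kPa


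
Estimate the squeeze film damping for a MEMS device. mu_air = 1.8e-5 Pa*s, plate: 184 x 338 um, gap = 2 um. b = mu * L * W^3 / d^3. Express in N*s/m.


Step 1: Convert to SI.
L = 184e-6 m, W = 338e-6 m, d = 2e-6 m
Step 2: W^3 = (338e-6)^3 = 3.86e-11 m^3
Step 3: d^3 = (2e-6)^3 = 8.00e-18 m^3
Step 4: b = 1.8e-5 * 184e-6 * 3.86e-11 / 8.00e-18
b = 1.60e-02 N*s/m


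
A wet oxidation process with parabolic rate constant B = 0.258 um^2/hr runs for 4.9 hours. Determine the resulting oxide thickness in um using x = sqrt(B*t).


Step 1: Compute B*t = 0.258 * 4.9 = 1.2642
Step 2: x = sqrt(1.2642)
x = 1.124 um


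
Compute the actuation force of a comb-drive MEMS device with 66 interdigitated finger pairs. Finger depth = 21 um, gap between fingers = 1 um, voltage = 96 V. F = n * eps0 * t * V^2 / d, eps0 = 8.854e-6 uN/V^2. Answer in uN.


Step 1: Parameters: n=66, eps0=8.854e-6 uN/V^2, t=21 um, V=96 V, d=1 um
Step 2: V^2 = 9216
Step 3: F = 66 * 8.854e-6 * 21 * 9216 / 1
F = 113.095 uN


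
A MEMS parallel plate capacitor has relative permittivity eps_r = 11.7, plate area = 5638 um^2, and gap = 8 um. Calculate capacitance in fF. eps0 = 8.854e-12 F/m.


Step 1: Convert area to m^2: A = 5638e-12 m^2
Step 2: Convert gap to m: d = 8e-6 m
Step 3: C = eps0 * eps_r * A / d
C = 8.854e-12 * 11.7 * 5638e-12 / 8e-6
Step 4: Convert to fF (multiply by 1e15).
C = 73.01 fF


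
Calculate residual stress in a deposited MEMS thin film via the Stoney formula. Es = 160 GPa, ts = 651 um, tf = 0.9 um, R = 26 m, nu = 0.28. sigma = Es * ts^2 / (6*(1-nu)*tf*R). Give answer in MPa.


Step 1: Compute numerator: Es * ts^2 = 160 * 651^2 = 67808160 (GPa*um^2)
Step 2: Compute denominator (R in um): 6*(1-nu)*tf*R = 6*0.72*0.9*26e6 = 101088000.0 (um^2)
Step 3: sigma (GPa) = 67808160 / 101088000.0 = 6.70783e-01 GPa
Step 4: Convert to MPa (x1000): sigma = 670.8 MPa


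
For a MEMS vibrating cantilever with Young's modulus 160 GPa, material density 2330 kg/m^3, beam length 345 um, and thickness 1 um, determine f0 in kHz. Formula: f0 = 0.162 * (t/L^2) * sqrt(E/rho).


Step 1: Convert units to SI.
t_SI = 1e-6 m, L_SI = 345e-6 m
Step 2: Calculate sqrt(E/rho).
sqrt(160e9 / 2330) = 8286.71 m/s
Step 3: Compute f0.
f0 = 0.162 * 1e-6 / (345e-6)^2 * 8286.71 = 11278.7 Hz = 11.28 kHz


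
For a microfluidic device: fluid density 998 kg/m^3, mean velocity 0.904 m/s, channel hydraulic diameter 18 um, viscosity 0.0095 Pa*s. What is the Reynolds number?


Step 1: Convert Dh to meters: Dh = 18e-6 m
Step 2: Re = rho * v * Dh / mu
Re = 998 * 0.904 * 18e-6 / 0.0095
Re = 1.709


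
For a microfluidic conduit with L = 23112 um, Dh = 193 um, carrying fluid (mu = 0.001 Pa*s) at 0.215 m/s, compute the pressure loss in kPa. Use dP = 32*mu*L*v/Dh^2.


Step 1: Convert to SI: L = 23112e-6 m, Dh = 193e-6 m
Step 2: dP = 32 * 0.001 * 23112e-6 * 0.215 / (193e-6)^2
Step 3: dP = 4268.85 Pa
Step 4: Convert to kPa: dP = 4.27 kPa


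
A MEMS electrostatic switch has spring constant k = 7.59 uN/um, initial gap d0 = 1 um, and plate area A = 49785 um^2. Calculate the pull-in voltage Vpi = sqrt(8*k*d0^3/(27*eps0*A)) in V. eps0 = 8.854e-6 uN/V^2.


Step 1: Compute numerator: 8 * k * d0^3 = 8 * 7.59 * 1^3 = 60.72
Step 2: Compute denominator: 27 * eps0 * A = 27 * 8.854e-6 * 49785 = 11.901503
Step 3: Vpi = sqrt(60.72 / 11.901503)
Vpi = 2.26 V


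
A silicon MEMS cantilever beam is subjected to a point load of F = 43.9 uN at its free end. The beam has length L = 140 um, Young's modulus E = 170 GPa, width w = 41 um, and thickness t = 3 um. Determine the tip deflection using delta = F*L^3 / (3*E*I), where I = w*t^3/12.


Step 1: Calculate the second moment of area.
I = w * t^3 / 12 = 41 * 3^3 / 12 = 92.25 um^4
Step 2: Convert E to consistent units (1 GPa = 1000 uN/um^2).
E = 170 GPa = 170000 uN/um^2
Step 3: Calculate tip deflection.
delta = F * L^3 / (3 * E * I)
delta = 43.9 * 140^3 / (3 * 170000 * 92.25)
delta = 2.5604 um


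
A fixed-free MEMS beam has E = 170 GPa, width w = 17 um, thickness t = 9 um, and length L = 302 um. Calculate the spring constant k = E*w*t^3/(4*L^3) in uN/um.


Step 1: Convert E to consistent units (1 GPa = 1000 uN/um^2).
E = 170 GPa = 170000 uN/um^2
Step 2: Compute t^3 = 9^3 = 729
Step 3: Compute L^3 = 302^3 = 27543608
Step 4: k = 170000 * 17 * 729 / (4 * 27543608)
k = 19.1225 uN/um


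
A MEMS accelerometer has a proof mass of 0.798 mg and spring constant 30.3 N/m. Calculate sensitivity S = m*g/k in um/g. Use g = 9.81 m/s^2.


Step 1: Convert mass: m = 0.798 mg = 7.98e-07 kg
Step 2: S = m * g / k = 7.98e-07 * 9.81 / 30.3
Step 3: S = 2.58e-07 m/g
Step 4: Convert to um/g: S = 0.258 um/g
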